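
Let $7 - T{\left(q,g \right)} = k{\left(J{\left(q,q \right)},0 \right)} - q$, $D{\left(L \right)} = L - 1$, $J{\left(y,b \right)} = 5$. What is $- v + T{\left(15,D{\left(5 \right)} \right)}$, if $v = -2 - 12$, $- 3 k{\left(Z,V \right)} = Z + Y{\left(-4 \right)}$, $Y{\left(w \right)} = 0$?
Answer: $\frac{113}{3} \approx 37.667$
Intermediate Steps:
$k{\left(Z,V \right)} = - \frac{Z}{3}$ ($k{\left(Z,V \right)} = - \frac{Z + 0}{3} = - \frac{Z}{3}$)
$v = -14$ ($v = -2 - 12 = -14$)
$D{\left(L \right)} = -1 + L$ ($D{\left(L \right)} = L - 1 = -1 + L$)
$T{\left(q,g \right)} = \frac{26}{3} + q$ ($T{\left(q,g \right)} = 7 - \left(\left(- \frac{1}{3}\right) 5 - q\right) = 7 - \left(- \frac{5}{3} - q\right) = 7 + \left(\frac{5}{3} + q\right) = \frac{26}{3} + q$)
$- v + T{\left(15,D{\left(5 \right)} \right)} = \left(-1\right) \left(-14\right) + \left(\frac{26}{3} + 15\right) = 14 + \frac{71}{3} = \frac{113}{3}$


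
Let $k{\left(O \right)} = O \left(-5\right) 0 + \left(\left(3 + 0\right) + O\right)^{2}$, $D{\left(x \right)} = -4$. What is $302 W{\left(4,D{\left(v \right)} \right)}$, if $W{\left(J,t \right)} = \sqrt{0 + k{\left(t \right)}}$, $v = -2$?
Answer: $302$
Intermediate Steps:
$k{\left(O \right)} = \left(3 + O\right)^{2}$ ($k{\left(O \right)} = - 5 O 0 + \left(3 + O\right)^{2} = 0 + \left(3 + O\right)^{2} = \left(3 + O\right)^{2}$)
$W{\left(J,t \right)} = \sqrt{\left(3 + t\right)^{2}}$ ($W{\left(J,t \right)} = \sqrt{0 + \left(3 + t\right)^{2}} = \sqrt{\left(3 + t\right)^{2}}$)
$302 W{\left(4,D{\left(v \right)} \right)} = 302 \sqrt{\left(3 - 4\right)^{2}} = 302 \sqrt{\left(-1\right)^{2}} = 302 \sqrt{1} = 302 \cdot 1 = 302$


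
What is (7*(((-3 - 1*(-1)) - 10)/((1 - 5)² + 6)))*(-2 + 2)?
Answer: 0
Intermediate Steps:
(7*(((-3 - 1*(-1)) - 10)/((1 - 5)² + 6)))*(-2 + 2) = (7*(((-3 + 1) - 10)/((-4)² + 6)))*0 = (7*((-2 - 10)/(16 + 6)))*0 = (7*(-12/22))*0 = (7*(-12*1/22))*0 = (7*(-6/11))*0 = -42/11*0 = 0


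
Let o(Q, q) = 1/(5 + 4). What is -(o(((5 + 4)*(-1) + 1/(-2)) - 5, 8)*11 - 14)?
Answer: 115/9 ≈ 12.778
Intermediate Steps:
o(Q, q) = 1/9
-(o(((5 + 4)*(-1) + 1/(-2)) - 5, 8)*11 - 14) = -((1/9)*11 - 14) = -(11/9 - 14) = -1*(-115/9) = 115/9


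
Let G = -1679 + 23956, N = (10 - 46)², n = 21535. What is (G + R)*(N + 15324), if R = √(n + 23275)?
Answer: 370243740 + 16620*√44810 ≈ 3.7376e+8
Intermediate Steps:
R = √44810 (R = √(21535 + 23275) = √44810 ≈ 211.68)
N = 1296 (N = (-36)² = 1296)
G = 22277
(G + R)*(N + 15324) = (22277 + √44810)*(1296 + 15324) = (22277 + √44810)*16620 = 370243740 + 16620*√44810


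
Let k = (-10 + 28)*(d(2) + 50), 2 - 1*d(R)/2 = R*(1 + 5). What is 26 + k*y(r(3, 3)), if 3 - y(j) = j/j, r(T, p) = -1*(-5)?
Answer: 1106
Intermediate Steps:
r(T, p) = 5
y(j) = 2 (y(j) = 3 - j/j = 3 - 1*1 = 3 - 1 = 2)
d(R) = 4 - 12*R (d(R) = 4 - 2*R*(1 + 5) = 4 - 2*R*6 = 4 - 12*R)
k = 540 (k = (-10 + 28)*((4 - 12*2) + 50) = 18*((4 - 24) + 50) = 18*(-20 + 50) = 18*30 = 540)
26 + k*y(r(3, 3)) = 26 + 540*2 = 26 + 1080 = 1106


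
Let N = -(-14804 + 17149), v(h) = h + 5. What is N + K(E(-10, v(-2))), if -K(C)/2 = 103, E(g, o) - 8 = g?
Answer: -2551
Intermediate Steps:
v(h) = 5 + h
E(g, o) = 8 + g
N = -2345 (N = -1*2345 = -2345)
K(C) = -206 (K(C) = -2*103 = -206)
N + K(E(-10, v(-2))) = -2345 - 206 = -2551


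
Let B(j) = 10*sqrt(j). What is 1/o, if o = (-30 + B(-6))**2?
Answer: I/(300*(I + 2*sqrt(6))) ≈ 0.00013333 + 0.0006532*I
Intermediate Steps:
o = (-30 + 10*I*sqrt(6))**2 (o = (-30 + 10*sqrt(-6))**2 = (-30 + 10*(I*sqrt(6)))**2 = (-30 + 10*I*sqrt(6))**2 ≈ 300.0 - 1469.7*I)
1/o = 1/(300 - 600*I*sqrt(6))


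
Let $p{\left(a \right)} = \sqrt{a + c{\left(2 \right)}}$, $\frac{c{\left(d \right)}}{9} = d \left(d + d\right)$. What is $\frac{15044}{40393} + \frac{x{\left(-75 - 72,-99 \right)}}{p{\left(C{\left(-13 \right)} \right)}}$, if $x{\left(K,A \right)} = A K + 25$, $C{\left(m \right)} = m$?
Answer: $\frac{15044}{40393} + \frac{14578 \sqrt{59}}{59} \approx 1898.3$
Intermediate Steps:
$c{\left(d \right)} = 18 d^{2}$ ($c{\left(d \right)} = 9 d \left(d + d\right) = 9 d 2 d = 9 \cdot 2 d^{2} = 18 d^{2}$)
$x{\left(K,A \right)} = 25 + A K$
$p{\left(a \right)} = \sqrt{72 + a}$ ($p{\left(a \right)} = \sqrt{a + 18 \cdot 2^{2}} = \sqrt{a + 18 \cdot 4} = \sqrt{a + 72} = \sqrt{72 + a}$)
$\frac{15044}{40393} + \frac{x{\left(-75 - 72,-99 \right)}}{p{\left(C{\left(-13 \right)} \right)}} = \frac{15044}{40393} + \frac{25 - 99 \left(-75 - 72\right)}{\sqrt{72 - 13}} = 15044 \cdot \frac{1}{40393} + \frac{25 - -14553}{\sqrt{59}} = \frac{15044}{40393} + \left(25 + 14553\right) \frac{\sqrt{59}}{59} = \frac{15044}{40393} + 14578 \frac{\sqrt{59}}{59} = \frac{15044}{40393} + \frac{14578 \sqrt{59}}{59}$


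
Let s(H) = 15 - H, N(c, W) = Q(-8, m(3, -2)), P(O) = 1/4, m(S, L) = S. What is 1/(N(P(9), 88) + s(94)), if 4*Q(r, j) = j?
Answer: -4/313 ≈ -0.012780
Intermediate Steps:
P(O) = ¼
Q(r, j) = j/4
N(c, W) = ¾ (N(c, W) = (¼)*3 = ¾)
1/(N(P(9), 88) + s(94)) = 1/(¾ + (15 - 1*94)) = 1/(¾ + (15 - 94)) = 1/(¾ - 79) = 1/(-313/4) = -4/313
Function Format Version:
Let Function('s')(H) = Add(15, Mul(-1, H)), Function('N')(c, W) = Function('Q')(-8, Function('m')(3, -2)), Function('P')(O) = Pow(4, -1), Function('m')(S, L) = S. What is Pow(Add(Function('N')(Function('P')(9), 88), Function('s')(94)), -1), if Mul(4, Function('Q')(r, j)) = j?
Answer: Rational(-4, 313) ≈ -0.012780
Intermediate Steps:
Function('P')(O) = Rational(1, 4)
Function('Q')(r, j) = Mul(Rational(1, 4), j)
Function('N')(c, W) = Rational(3, 4) (Function('N')(c, W) = Mul(Rational(1, 4), 3) = Rational(3, 4))
Pow(Add(Function('N')(Function('P')(9), 88), Function('s')(94)), -1) = Pow(Add(Rational(3, 4), Add(15, Mul(-1, 94))), -1) = Pow(Add(Rational(3, 4), Add(15, -94)), -1) = Pow(Add(Rational(3, 4), -79), -1) = Pow(Rational(-313, 4), -1) = Rational(-4, 313)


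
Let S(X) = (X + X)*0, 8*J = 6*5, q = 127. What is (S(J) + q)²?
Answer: 16129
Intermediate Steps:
J = 15/4 (J = (6*5)/8 = (⅛)*30 = 15/4 ≈ 3.7500)
S(X) = 0 (S(X) = (2*X)*0 = 0)
(S(J) + q)² = (0 + 127)² = 127² = 16129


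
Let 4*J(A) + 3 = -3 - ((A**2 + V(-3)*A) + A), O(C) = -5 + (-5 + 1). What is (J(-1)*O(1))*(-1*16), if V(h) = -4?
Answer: -360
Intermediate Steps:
O(C) = -9 (O(C) = -5 - 4 = -9)
J(A) = -3/2 - A**2/4 + 3*A/4 (J(A) = -3/4 + (-3 - ((A**2 - 4*A) + A))/4 = -3/4 + (-3 - (A**2 - 3*A))/4 = -3/4 + (-3 + (-A**2 + 3*A))/4 = -3/4 + (-3 - A**2 + 3*A)/4 = -3/4 + (-3/4 - A**2/4 + 3*A/4) = -3/2 - A**2/4 + 3*A/4)
(J(-1)*O(1))*(-1*16) = ((-3/2 - 1/4*(-1)**2 + (3/4)*(-1))*(-9))*(-1*16) = ((-3/2 - 1/4*1 - 3/4)*(-9))*(-16) = ((-3/2 - 1/4 - 3/4)*(-9))*(-16) = -5/2*(-9)*(-16) = (45/2)*(-16) = -360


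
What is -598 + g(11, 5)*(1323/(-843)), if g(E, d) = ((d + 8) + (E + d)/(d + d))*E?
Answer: -1194313/1405 ≈ -850.04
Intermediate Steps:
g(E, d) = E*(8 + d + (E + d)/(2*d)) (g(E, d) = ((8 + d) + (E + d)/((2*d)))*E = ((8 + d) + (E + d)*(1/(2*d)))*E = ((8 + d) + (E + d)/(2*d))*E = (8 + d + (E + d)/(2*d))*E = E*(8 + d + (E + d)/(2*d)))
-598 + g(11, 5)*(1323/(-843)) = -598 + ((½)*11*(11 + 5*(17 + 2*5))/5)*(1323/(-843)) = -598 + ((½)*11*(⅕)*(11 + 5*(17 + 10)))*(1323*(-1/843)) = -598 + ((½)*11*(⅕)*(11 + 5*27))*(-441/281) = -598 + ((½)*11*(⅕)*(11 + 135))*(-441/281) = -598 + ((½)*11*(⅕)*146)*(-441/281) = -598 + (803/5)*(-441/281) = -598 - 354123/1405 = -1194313/1405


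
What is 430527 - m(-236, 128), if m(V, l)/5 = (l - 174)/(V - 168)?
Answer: 86966339/202 ≈ 4.3053e+5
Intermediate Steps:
m(V, l) = 5*(-174 + l)/(-168 + V) (m(V, l) = 5*((l - 174)/(V - 168)) = 5*((-174 + l)/(-168 + V)) = 5*(-174 + l)/(-168 + V))
430527 - m(-236, 128) = 430527 - 5*(-174 + 128)/(-168 - 236) = 430527 - 5*(-46)/(-404) = 430527 - 5*(-1)*(-46)/404 = 430527 - 1*115/202 = 430527 - 115/202 = 86966339/202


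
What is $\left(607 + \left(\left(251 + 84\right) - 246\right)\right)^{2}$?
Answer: $484416$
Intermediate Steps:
$\left(607 + \left(\left(251 + 84\right) - 246\right)\right)^{2} = \left(607 + \left(335 - 246\right)\right)^{2} = \left(607 + 89\right)^{2} = 696^{2} = 484416$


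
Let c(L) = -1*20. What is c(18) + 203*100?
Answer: 20280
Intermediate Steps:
c(L) = -20
c(18) + 203*100 = -20 + 203*100 = -20 + 20300 = 20280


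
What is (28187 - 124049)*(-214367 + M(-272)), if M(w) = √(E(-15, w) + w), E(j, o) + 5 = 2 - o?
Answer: 20549649354 - 95862*I*√3 ≈ 2.055e+10 - 1.6604e+5*I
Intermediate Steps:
E(j, o) = -3 - o (E(j, o) = -5 + (2 - o) = -3 - o)
M(w) = I*√3 (M(w) = √((-3 - w) + w) = √(-3) = I*√3)
(28187 - 124049)*(-214367 + M(-272)) = (28187 - 124049)*(-214367 + I*√3) = -95862*(-214367 + I*√3) = 20549649354 - 95862*I*√3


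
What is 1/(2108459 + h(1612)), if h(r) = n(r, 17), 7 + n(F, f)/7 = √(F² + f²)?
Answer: 2108410/4445265385283 - 7*√2598833/4445265385283 ≈ 4.7177e-7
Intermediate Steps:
n(F, f) = -49 + 7*√(F² + f²)
h(r) = -49 + 7*√(289 + r²) (h(r) = -49 + 7*√(r² + 17²) = -49 + 7*√(r² + 289) = -49 + 7*√(289 + r²))
1/(2108459 + h(1612)) = 1/(2108459 + (-49 + 7*√(289 + 1612²))) = 1/(2108459 + (-49 + 7*√(289 + 2598544))) = 1/(2108459 + (-49 + 7*√2598833)) = 1/(2108410 + 7*√2598833)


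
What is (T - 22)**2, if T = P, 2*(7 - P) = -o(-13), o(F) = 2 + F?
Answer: 1681/4 ≈ 420.25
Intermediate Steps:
P = 3/2 (P = 7 - (-1)*(2 - 13)/2 = 7 - (-1)*(-11)/2 = 7 - 1/2*11 = 7 - 11/2 = 3/2 ≈ 1.5000)
T = 3/2 ≈ 1.5000
(T - 22)**2 = (3/2 - 22)**2 = (-41/2)**2 = 1681/4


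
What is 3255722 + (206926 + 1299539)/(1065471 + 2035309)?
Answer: 2019055833925/620156 ≈ 3.2557e+6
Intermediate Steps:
3255722 + (206926 + 1299539)/(1065471 + 2035309) = 3255722 + 1506465/3100780 = 3255722 + 1506465*(1/3100780) = 3255722 + 301293/620156 = 2019055833925/620156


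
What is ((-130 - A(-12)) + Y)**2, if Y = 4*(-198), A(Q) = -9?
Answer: 833569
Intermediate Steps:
Y = -792
((-130 - A(-12)) + Y)**2 = ((-130 - 1*(-9)) - 792)**2 = ((-130 + 9) - 792)**2 = (-121 - 792)**2 = (-913)**2 = 833569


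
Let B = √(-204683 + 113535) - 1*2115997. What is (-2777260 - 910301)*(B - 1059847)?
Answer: 11711118476484 - 7375122*I*√22787 ≈ 1.1711e+13 - 1.1133e+9*I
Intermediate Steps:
B = -2115997 + 2*I*√22787 (B = √(-91148) - 2115997 = 2*I*√22787 - 2115997 = -2115997 + 2*I*√22787 ≈ -2.116e+6 + 301.91*I)
(-2777260 - 910301)*(B - 1059847) = (-2777260 - 910301)*((-2115997 + 2*I*√22787) - 1059847) = -3687561*(-3175844 + 2*I*√22787) = 11711118476484 - 7375122*I*√22787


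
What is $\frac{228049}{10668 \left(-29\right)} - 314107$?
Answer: $- \frac{97176138853}{309372} \approx -3.1411 \cdot 10^{5}$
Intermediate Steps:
$\frac{228049}{10668 \left(-29\right)} - 314107 = \frac{228049}{-309372} - 314107 = 228049 \left(- \frac{1}{309372}\right) - 314107 = - \frac{228049}{309372} - 314107 = - \frac{97176138853}{309372}$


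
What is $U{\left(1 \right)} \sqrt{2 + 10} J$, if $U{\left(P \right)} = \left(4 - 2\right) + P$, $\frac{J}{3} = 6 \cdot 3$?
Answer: $324 \sqrt{3} \approx 561.18$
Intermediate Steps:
$J = 54$ ($J = 3 \cdot 6 \cdot 3 = 3 \cdot 18 = 54$)
$U{\left(P \right)} = 2 + P$
$U{\left(1 \right)} \sqrt{2 + 10} J = \left(2 + 1\right) \sqrt{2 + 10} \cdot 54 = 3 \sqrt{12} \cdot 54 = 3 \cdot 2 \sqrt{3} \cdot 54 = 6 \sqrt{3} \cdot 54 = 324 \sqrt{3}$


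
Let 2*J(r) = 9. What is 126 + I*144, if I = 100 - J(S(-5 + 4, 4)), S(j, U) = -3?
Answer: 13878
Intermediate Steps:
J(r) = 9/2 (J(r) = (½)*9 = 9/2)
I = 191/2 (I = 100 - 1*9/2 = 100 - 9/2 = 191/2 ≈ 95.500)
126 + I*144 = 126 + (191/2)*144 = 126 + 13752 = 13878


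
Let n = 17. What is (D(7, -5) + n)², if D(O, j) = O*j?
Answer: 324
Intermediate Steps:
(D(7, -5) + n)² = (7*(-5) + 17)² = (-35 + 17)² = (-18)² = 324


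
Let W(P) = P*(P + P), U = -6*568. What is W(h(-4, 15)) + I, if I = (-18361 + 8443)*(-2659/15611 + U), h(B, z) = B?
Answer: 527687163898/15611 ≈ 3.3802e+7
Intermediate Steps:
U = -3408
W(P) = 2*P² (W(P) = P*(2*P) = 2*P²)
I = 527686664346/15611 (I = (-18361 + 8443)*(-2659/15611 - 3408) = -9918*(-2659*1/15611 - 3408) = -9918*(-2659/15611 - 3408) = -9918*(-53204947/15611) = 527686664346/15611 ≈ 3.3802e+7)
W(h(-4, 15)) + I = 2*(-4)² + 527686664346/15611 = 2*16 + 527686664346/15611 = 32 + 527686664346/15611 = 527687163898/15611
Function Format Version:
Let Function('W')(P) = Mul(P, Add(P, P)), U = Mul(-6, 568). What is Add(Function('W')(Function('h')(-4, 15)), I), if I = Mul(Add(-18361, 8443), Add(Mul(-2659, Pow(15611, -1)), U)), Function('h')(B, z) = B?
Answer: Rational(527687163898, 15611) ≈ 3.3802e+7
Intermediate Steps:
U = -3408
Function('W')(P) = Mul(2, Pow(P, 2)) (Function('W')(P) = Mul(P, Mul(2, P)) = Mul(2, Pow(P, 2)))
I = Rational(527686664346, 15611) (I = Mul(Add(-18361, 8443), Add(Mul(-2659, Pow(15611, -1)), -3408)) = Mul(-9918, Add(Mul(-2659, Rational(1, 15611)), -3408)) = Mul(-9918, Add(Rational(-2659, 15611), -3408)) = Mul(-9918, Rational(-53204947, 15611)) = Rational(527686664346, 15611) ≈ 3.3802e+7)
Add(Function('W')(Function('h')(-4, 15)), I) = Add(Mul(2, Pow(-4, 2)), Rational(527686664346, 15611)) = Add(Mul(2, 16), Rational(527686664346, 15611)) = Add(32, Rational(527686664346, 15611)) = Rational(527687163898, 15611)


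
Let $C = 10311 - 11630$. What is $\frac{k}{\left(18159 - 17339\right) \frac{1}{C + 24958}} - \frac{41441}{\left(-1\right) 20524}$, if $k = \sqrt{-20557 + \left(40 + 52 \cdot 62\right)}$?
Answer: $\frac{41441}{20524} + \frac{23639 i \sqrt{17293}}{820} \approx 2.0191 + 3791.0 i$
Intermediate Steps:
$C = -1319$
$k = i \sqrt{17293}$ ($k = \sqrt{-20557 + \left(40 + 3224\right)} = \sqrt{-20557 + 3264} = \sqrt{-17293} = i \sqrt{17293} \approx 131.5 i$)
$\frac{k}{\left(18159 - 17339\right) \frac{1}{C + 24958}} - \frac{41441}{\left(-1\right) 20524} = \frac{i \sqrt{17293}}{\left(18159 - 17339\right) \frac{1}{-1319 + 24958}} - \frac{41441}{\left(-1\right) 20524} = \frac{i \sqrt{17293}}{820 \cdot \frac{1}{23639}} - \frac{41441}{-20524} = \frac{i \sqrt{17293}}{820 \cdot \frac{1}{23639}} - - \frac{41441}{20524} = \frac{i \sqrt{17293}}{\frac{820}{23639}} + \frac{41441}{20524} = i \sqrt{17293} \cdot \frac{23639}{820} + \frac{41441}{20524} = \frac{23639 i \sqrt{17293}}{820} + \frac{41441}{20524} = \frac{41441}{20524} + \frac{23639 i \sqrt{17293}}{820}$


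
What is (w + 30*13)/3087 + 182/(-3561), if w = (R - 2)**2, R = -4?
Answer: 35376/407141 ≈ 0.086889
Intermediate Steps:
w = 36 (w = (-4 - 2)**2 = (-6)**2 = 36)
(w + 30*13)/3087 + 182/(-3561) = (36 + 30*13)/3087 + 182/(-3561) = (36 + 390)*(1/3087) + 182*(-1/3561) = 426*(1/3087) - 182/3561 = 142/1029 - 182/3561 = 35376/407141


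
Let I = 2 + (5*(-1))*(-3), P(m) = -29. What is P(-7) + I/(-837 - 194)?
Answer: -29916/1031 ≈ -29.016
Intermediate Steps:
I = 17 (I = 2 - 5*(-3) = 2 + 15 = 17)
P(-7) + I/(-837 - 194) = -29 + 17/(-837 - 194) = -29 + 17/(-1031) = -29 - 1/1031*17 = -29 - 17/1031 = -29916/1031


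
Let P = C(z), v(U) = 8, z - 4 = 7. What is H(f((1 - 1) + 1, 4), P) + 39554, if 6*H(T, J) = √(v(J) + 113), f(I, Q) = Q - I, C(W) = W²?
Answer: 237335/6 ≈ 39556.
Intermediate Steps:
z = 11 (z = 4 + 7 = 11)
P = 121 (P = 11² = 121)
H(T, J) = 11/6 (H(T, J) = √(8 + 113)/6 = √121/6 = (⅙)*11 = 11/6)
H(f((1 - 1) + 1, 4), P) + 39554 = 11/6 + 39554 = 237335/6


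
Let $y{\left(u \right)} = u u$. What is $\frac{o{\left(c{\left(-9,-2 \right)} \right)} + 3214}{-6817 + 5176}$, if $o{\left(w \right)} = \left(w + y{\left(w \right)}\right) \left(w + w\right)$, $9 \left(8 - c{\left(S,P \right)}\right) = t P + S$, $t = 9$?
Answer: $- \frac{6118}{1641} \approx -3.7282$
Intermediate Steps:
$y{\left(u \right)} = u^{2}$
$c{\left(S,P \right)} = 8 - P - \frac{S}{9}$ ($c{\left(S,P \right)} = 8 - \frac{9 P + S}{9} = 8 - \frac{S + 9 P}{9} = 8 - \left(P + \frac{S}{9}\right) = 8 - P - \frac{S}{9}$)
$o{\left(w \right)} = 2 w \left(w + w^{2}\right)$ ($o{\left(w \right)} = \left(w + w^{2}\right) \left(w + w\right) = \left(w + w^{2}\right) 2 w = 2 w \left(w + w^{2}\right)$)
$\frac{o{\left(c{\left(-9,-2 \right)} \right)} + 3214}{-6817 + 5176} = \frac{2 \left(8 - -2 - -1\right)^{2} \left(1 - -11\right) + 3214}{-6817 + 5176} = \frac{2 \left(8 + 2 + 1\right)^{2} \left(1 + \left(8 + 2 + 1\right)\right) + 3214}{-1641} = \left(2 \cdot 11^{2} \left(1 + 11\right) + 3214\right) \left(- \frac{1}{1641}\right) = \left(2 \cdot 121 \cdot 12 + 3214\right) \left(- \frac{1}{1641}\right) = \left(2904 + 3214\right) \left(- \frac{1}{1641}\right) = 6118 \left(- \frac{1}{1641}\right) = - \frac{6118}{1641}$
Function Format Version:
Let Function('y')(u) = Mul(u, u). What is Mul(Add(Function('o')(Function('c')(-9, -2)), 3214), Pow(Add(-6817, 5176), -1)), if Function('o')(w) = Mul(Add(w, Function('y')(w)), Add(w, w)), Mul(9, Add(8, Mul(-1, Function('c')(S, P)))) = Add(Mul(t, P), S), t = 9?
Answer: Rational(-6118, 1641) ≈ -3.7282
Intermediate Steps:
Function('y')(u) = Pow(u, 2)
Function('c')(S, P) = Add(8, Mul(-1, P), Mul(Rational(-1, 9), S)) (Function('c')(S, P) = Add(8, Mul(Rational(-1, 9), Add(Mul(9, P), S))) = Add(8, Mul(Rational(-1, 9), Add(S, Mul(9, P)))) = Add(8, Add(Mul(-1, P), Mul(Rational(-1, 9), S))) = Add(8, Mul(-1, P), Mul(Rational(-1, 9), S)))
Function('o')(w) = Mul(2, w, Add(w, Pow(w, 2))) (Function('o')(w) = Mul(Add(w, Pow(w, 2)), Add(w, w)) = Mul(Add(w, Pow(w, 2)), Mul(2, w)) = Mul(2, w, Add(w, Pow(w, 2))))
Mul(Add(Function('o')(Function('c')(-9, -2)), 3214), Pow(Add(-6817, 5176), -1)) = Mul(Add(Mul(2, Pow(Add(8, Mul(-1, -2), Mul(Rational(-1, 9), -9)), 2), Add(1, Add(8, Mul(-1, -2), Mul(Rational(-1, 9), -9)))), 3214), Pow(Add(-6817, 5176), -1)) = Mul(Add(Mul(2, Pow(Add(8, 2, 1), 2), Add(1, Add(8, 2, 1))), 3214), Pow(-1641, -1)) = Mul(Add(Mul(2, Pow(11, 2), Add(1, 11)), 3214), Rational(-1, 1641)) = Mul(Add(Mul(2, 121, 12), 3214), Rational(-1, 1641)) = Mul(Add(2904, 3214), Rational(-1, 1641)) = Mul(6118, Rational(-1, 1641)) = Rational(-6118, 1641)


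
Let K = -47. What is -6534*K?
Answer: 307098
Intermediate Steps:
-6534*K = -6534*(-47) = 307098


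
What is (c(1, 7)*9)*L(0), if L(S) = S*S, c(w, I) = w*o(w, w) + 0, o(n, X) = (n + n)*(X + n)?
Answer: 0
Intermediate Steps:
o(n, X) = 2*n*(X + n) (o(n, X) = (2*n)*(X + n) = 2*n*(X + n))
c(w, I) = 4*w**3 (c(w, I) = w*(2*w*(w + w)) + 0 = w*(2*w*(2*w)) + 0 = w*(4*w**2) + 0 = 4*w**3 + 0 = 4*w**3)
L(S) = S**2
(c(1, 7)*9)*L(0) = ((4*1**3)*9)*0**2 = ((4*1)*9)*0 = (4*9)*0 = 36*0 = 0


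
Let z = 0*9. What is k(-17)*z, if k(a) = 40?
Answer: 0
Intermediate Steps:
z = 0
k(-17)*z = 40*0 = 0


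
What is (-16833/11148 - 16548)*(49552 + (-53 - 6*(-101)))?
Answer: -3081356237795/3716 ≈ -8.2921e+8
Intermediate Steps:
(-16833/11148 - 16548)*(49552 + (-53 - 6*(-101))) = (-16833*1/11148 - 16548)*(49552 + (-53 + 606)) = (-5611/3716 - 16548)*(49552 + 553) = -61497979/3716*50105 = -3081356237795/3716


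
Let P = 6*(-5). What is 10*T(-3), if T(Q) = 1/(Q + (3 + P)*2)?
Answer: -10/57 ≈ -0.17544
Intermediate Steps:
P = -30
T(Q) = 1/(-54 + Q) (T(Q) = 1/(Q + (3 - 30)*2) = 1/(Q - 27*2) = 1/(Q - 54) = 1/(-54 + Q))
10*T(-3) = 10/(-54 - 3) = 10/(-57) = 10*(-1/57) = -10/57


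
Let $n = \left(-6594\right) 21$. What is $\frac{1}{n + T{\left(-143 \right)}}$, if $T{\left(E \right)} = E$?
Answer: $- \frac{1}{138617} \approx -7.2141 \cdot 10^{-6}$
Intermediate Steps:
$n = -138474$
$\frac{1}{n + T{\left(-143 \right)}} = \frac{1}{-138474 - 143} = \frac{1}{-138617} = - \frac{1}{138617}$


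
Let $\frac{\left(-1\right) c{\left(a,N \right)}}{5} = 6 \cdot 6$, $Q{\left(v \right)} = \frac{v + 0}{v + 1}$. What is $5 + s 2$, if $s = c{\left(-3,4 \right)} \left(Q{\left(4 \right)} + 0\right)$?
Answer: $-283$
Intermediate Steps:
$Q{\left(v \right)} = \frac{v}{1 + v}$
$c{\left(a,N \right)} = -180$ ($c{\left(a,N \right)} = - 5 \cdot 6 \cdot 6 = \left(-5\right) 36 = -180$)
$s = -144$ ($s = - 180 \left(\frac{4}{1 + 4} + 0\right) = - 180 \left(\frac{4}{5} + 0\right) = \left(-180\right) \frac{4}{5} = -144$)
$5 + s 2 = 5 - 288 = -283$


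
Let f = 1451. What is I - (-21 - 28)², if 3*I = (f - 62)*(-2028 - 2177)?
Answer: -1949316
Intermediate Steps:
I = -1946915 (I = ((1451 - 62)*(-2028 - 2177))/3 = (1389*(-4205))/3 = (⅓)*(-5840745) = -1946915)
I - (-21 - 28)² = -1946915 - (-21 - 28)² = -1946915 - 1*(-49)² = -1946915 - 1*2401 = -1946915 - 2401 = -1949316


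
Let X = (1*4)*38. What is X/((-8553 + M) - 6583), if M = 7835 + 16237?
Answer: 19/1117 ≈ 0.017010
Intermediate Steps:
M = 24072
X = 152 (X = 4*38 = 152)
X/((-8553 + M) - 6583) = 152/((-8553 + 24072) - 6583) = 152/(15519 - 6583) = 152/8936 = 152*(1/8936) = 19/1117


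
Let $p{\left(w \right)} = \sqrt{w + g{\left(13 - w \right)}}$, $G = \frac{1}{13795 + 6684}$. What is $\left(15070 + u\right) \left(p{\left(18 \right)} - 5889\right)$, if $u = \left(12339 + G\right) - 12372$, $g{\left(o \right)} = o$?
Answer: $- \frac{1813474701636}{20479} + \frac{307942724 \sqrt{13}}{20479} \approx -8.8499 \cdot 10^{7}$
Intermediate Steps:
$G = \frac{1}{20479} \approx 4.8831 \cdot 10^{-5}$
$u = - \frac{675806}{20479}$ ($u = \left(12339 + \frac{1}{20479}\right) - 12372 = \frac{252690382}{20479} - 12372 = - \frac{675806}{20479} \approx -33.0$)
$p{\left(w \right)} = \sqrt{13}$ ($p{\left(w \right)} = \sqrt{w - \left(-13 + w\right)} = \sqrt{13}$)
$\left(15070 + u\right) \left(p{\left(18 \right)} - 5889\right) = \left(15070 - \frac{675806}{20479}\right) \left(\sqrt{13} - 5889\right) = \frac{307942724 \left(-5889 + \sqrt{13}\right)}{20479} = - \frac{1813474701636}{20479} + \frac{307942724 \sqrt{13}}{20479}$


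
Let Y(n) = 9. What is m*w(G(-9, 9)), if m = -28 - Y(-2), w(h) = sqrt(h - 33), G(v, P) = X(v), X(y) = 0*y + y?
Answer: -37*I*sqrt(42) ≈ -239.79*I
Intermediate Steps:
X(y) = y (X(y) = 0 + y = y)
G(v, P) = v
w(h) = sqrt(-33 + h)
m = -37 (m = -28 - 1*9 = -28 - 9 = -37)
m*w(G(-9, 9)) = -37*sqrt(-33 - 9) = -37*I*sqrt(42)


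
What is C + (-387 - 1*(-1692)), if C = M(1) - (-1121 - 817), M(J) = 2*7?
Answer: 3257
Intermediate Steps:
M(J) = 14
C = 1952 (C = 14 - (-1121 - 817) = 14 - 1*(-1938) = 14 + 1938 = 1952)
C + (-387 - 1*(-1692)) = 1952 + (-387 - 1*(-1692)) = 1952 + (-387 + 1692) = 1952 + 1305 = 3257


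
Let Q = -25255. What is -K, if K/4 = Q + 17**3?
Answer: 81368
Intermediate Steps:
K = -81368 (K = 4*(-25255 + 17**3) = 4*(-25255 + 4913) = 4*(-20342) = -81368)
-K = -1*(-81368) = 81368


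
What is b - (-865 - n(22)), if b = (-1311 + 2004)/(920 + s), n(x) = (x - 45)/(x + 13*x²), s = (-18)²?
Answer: 3399294915/3927308 ≈ 865.55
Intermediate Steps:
s = 324
n(x) = (-45 + x)/(x + 13*x²)
b = 693/1244 (b = (-1311 + 2004)/(920 + 324) = 693/1244 ≈ 0.55707)
b - (-865 - n(22)) = 693/1244 - (-865 - (-45 + 22)/(22*(1 + 13*22))) = 693/1244 - (-865 - (-23)/(22*(1 + 286))) = 693/1244 - (-865 - (-23)/(22*287)) = 693/1244 - (-865 - 1*(-23/6314)) = 693/1244 - (-865 + 23/6314) = 693/1244 - 1*(-5461587/6314) = 693/1244 + 5461587/6314 = 3399294915/3927308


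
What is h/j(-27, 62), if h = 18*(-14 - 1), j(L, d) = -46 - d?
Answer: 5/2 ≈ 2.5000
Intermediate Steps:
h = -270 (h = 18*(-15) = -270)
h/j(-27, 62) = -270/(-46 - 1*62) = -270/(-46 - 62) = -270/(-108) = -270*(-1/108) = 5/2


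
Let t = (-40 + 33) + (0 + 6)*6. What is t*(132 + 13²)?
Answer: 8729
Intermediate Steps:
t = 29 (t = -7 + 6*6 = -7 + 36 = 29)
t*(132 + 13²) = 29*(132 + 13²) = 29*(132 + 169) = 29*301 = 8729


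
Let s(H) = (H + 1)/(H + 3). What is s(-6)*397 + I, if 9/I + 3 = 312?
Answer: 204464/309 ≈ 661.70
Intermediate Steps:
I = 3/103 (I = 9/(-3 + 312) = 9/309 = 9*(1/309) = 3/103 ≈ 0.029126)
s(H) = (1 + H)/(3 + H)
s(-6)*397 + I = ((1 - 6)/(3 - 6))*397 + 3/103 = (-5/(-3))*397 + 3/103 = -⅓*(-5)*397 + 3/103 = (5/3)*397 + 3/103 = 1985/3 + 3/103 = 204464/309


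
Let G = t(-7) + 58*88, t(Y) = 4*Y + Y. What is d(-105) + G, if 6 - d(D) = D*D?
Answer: -5950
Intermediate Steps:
t(Y) = 5*Y
d(D) = 6 - D² (d(D) = 6 - D*D = 6 - D²)
G = 5069 (G = 5*(-7) + 58*88 = -35 + 5104 = 5069)
d(-105) + G = (6 - 1*(-105)²) + 5069 = (6 - 1*11025) + 5069 = (6 - 11025) + 5069 = -11019 + 5069 = -5950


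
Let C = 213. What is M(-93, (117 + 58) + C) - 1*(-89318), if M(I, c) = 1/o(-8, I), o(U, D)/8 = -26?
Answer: 18578143/208 ≈ 89318.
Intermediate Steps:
o(U, D) = -208 (o(U, D) = 8*(-26) = -208)
M(I, c) = -1/208 (M(I, c) = 1/(-208) = -1/208)
M(-93, (117 + 58) + C) - 1*(-89318) = -1/208 - 1*(-89318) = -1/208 + 89318 = 18578143/208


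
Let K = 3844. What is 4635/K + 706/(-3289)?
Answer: 12530651/12642916 ≈ 0.99112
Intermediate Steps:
4635/K + 706/(-3289) = 4635/3844 + 706/(-3289) = 4635*(1/3844) + 706*(-1/3289) = 4635/3844 - 706/3289 = 12530651/12642916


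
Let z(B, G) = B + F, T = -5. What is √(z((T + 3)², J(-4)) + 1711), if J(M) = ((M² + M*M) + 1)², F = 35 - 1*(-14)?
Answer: 42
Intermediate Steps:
F = 49 (F = 35 + 14 = 49)
J(M) = (1 + 2*M²)² (J(M) = ((M² + M²) + 1)² = (2*M² + 1)² = (1 + 2*M²)²)
z(B, G) = 49 + B (z(B, G) = B + 49 = 49 + B)
√(z((T + 3)², J(-4)) + 1711) = √((49 + (-5 + 3)²) + 1711) = √((49 + (-2)²) + 1711) = √((49 + 4) + 1711) = √(53 + 1711) = √1764 = 42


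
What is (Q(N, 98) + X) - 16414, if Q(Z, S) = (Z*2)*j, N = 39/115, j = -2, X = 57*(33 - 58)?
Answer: -2051641/115 ≈ -17840.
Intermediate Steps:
X = -1425 (X = 57*(-25) = -1425)
N = 39/115 (N = 39*(1/115) = 39/115 ≈ 0.33913)
Q(Z, S) = -4*Z (Q(Z, S) = (Z*2)*(-2) = (2*Z)*(-2) = -4*Z)
(Q(N, 98) + X) - 16414 = (-4*39/115 - 1425) - 16414 = (-156/115 - 1425) - 16414 = -164031/115 - 16414 = -2051641/115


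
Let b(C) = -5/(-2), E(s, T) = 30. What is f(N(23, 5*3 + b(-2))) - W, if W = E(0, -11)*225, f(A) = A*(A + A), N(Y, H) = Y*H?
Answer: 634525/2 ≈ 3.1726e+5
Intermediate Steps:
b(C) = 5/2 (b(C) = -5*(-½) = 5/2)
N(Y, H) = H*Y
f(A) = 2*A² (f(A) = A*(2*A) = 2*A²)
W = 6750 (W = 30*225 = 6750)
f(N(23, 5*3 + b(-2))) - W = 2*((5*3 + 5/2)*23)² - 1*6750 = 2*((15 + 5/2)*23)² - 6750 = 2*((35/2)*23)² - 6750 = 2*(805/2)² - 6750 = 2*(648025/4) - 6750 = 648025/2 - 6750 = 634525/2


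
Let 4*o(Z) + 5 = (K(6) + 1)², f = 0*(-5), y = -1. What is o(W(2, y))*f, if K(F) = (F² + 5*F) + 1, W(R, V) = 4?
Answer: 0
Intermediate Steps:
K(F) = 1 + F² + 5*F
f = 0
o(Z) = 4619/4 (o(Z) = -5/4 + ((1 + 6² + 5*6) + 1)²/4 = -5/4 + ((1 + 36 + 30) + 1)²/4 = -5/4 + (67 + 1)²/4 = -5/4 + (¼)*68² = -5/4 + (¼)*4624 = -5/4 + 1156 = 4619/4)
o(W(2, y))*f = (4619/4)*0 = 0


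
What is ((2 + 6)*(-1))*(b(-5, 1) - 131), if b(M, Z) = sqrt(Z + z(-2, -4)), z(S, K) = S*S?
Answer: 1048 - 8*sqrt(5) ≈ 1030.1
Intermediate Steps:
z(S, K) = S**2
b(M, Z) = sqrt(4 + Z) (b(M, Z) = sqrt(Z + (-2)**2) = sqrt(Z + 4) = sqrt(4 + Z))
((2 + 6)*(-1))*(b(-5, 1) - 131) = ((2 + 6)*(-1))*(sqrt(4 + 1) - 131) = (8*(-1))*(sqrt(5) - 131) = -8*(-131 + sqrt(5)) = 1048 - 8*sqrt(5)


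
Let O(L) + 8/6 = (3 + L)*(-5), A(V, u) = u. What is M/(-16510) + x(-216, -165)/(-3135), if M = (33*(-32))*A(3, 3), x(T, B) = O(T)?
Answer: -2288837/15527655 ≈ -0.14740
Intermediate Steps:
O(L) = -49/3 - 5*L (O(L) = -4/3 + (3 + L)*(-5) = -4/3 + (-15 - 5*L) = -49/3 - 5*L)
x(T, B) = -49/3 - 5*T
M = -3168 (M = (33*(-32))*3 = -1056*3 = -3168)
M/(-16510) + x(-216, -165)/(-3135) = -3168/(-16510) + (-49/3 - 5*(-216))/(-3135) = -3168*(-1/16510) + (-49/3 + 1080)*(-1/3135) = 1584/8255 + (3191/3)*(-1/3135) = 1584/8255 - 3191/9405 = -2288837/15527655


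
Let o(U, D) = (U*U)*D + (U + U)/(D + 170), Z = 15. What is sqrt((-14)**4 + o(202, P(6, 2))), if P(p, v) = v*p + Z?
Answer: 4*sqrt(2765446994)/197 ≈ 1067.8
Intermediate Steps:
P(p, v) = 15 + p*v (P(p, v) = v*p + 15 = p*v + 15 = 15 + p*v)
o(U, D) = D*U**2 + 2*U/(170 + D) (o(U, D) = U**2*D + (2*U)/(170 + D) = D*U**2 + 2*U/(170 + D))
sqrt((-14)**4 + o(202, P(6, 2))) = sqrt((-14)**4 + 202*(2 + 202*(15 + 6*2)**2 + 170*(15 + 6*2)*202)/(170 + (15 + 6*2))) = sqrt(38416 + 202*(2 + 202*(15 + 12)**2 + 170*(15 + 12)*202)/(170 + (15 + 12))) = sqrt(38416 + 202*(2 + 202*27**2 + 170*27*202)/(170 + 27)) = sqrt(38416 + 202*(2 + 202*729 + 927180)/197) = sqrt(38416 + 202*(1/197)*(2 + 147258 + 927180)) = sqrt(38416 + 202*(1/197)*1074440) = sqrt(38416 + 217036880/197) = sqrt(224604832/197) = 4*sqrt(2765446994)/197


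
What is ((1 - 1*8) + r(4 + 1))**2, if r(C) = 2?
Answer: 25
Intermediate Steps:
((1 - 1*8) + r(4 + 1))**2 = ((1 - 1*8) + 2)**2 = ((1 - 8) + 2)**2 = (-7 + 2)**2 = (-5)**2 = 25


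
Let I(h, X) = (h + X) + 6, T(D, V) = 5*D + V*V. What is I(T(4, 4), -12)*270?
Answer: 8100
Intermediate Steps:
T(D, V) = V**2 + 5*D (T(D, V) = 5*D + V**2 = V**2 + 5*D)
I(h, X) = 6 + X + h (I(h, X) = (X + h) + 6 = 6 + X + h)
I(T(4, 4), -12)*270 = (6 - 12 + (4**2 + 5*4))*270 = (6 - 12 + (16 + 20))*270 = (6 - 12 + 36)*270 = 30*270 = 8100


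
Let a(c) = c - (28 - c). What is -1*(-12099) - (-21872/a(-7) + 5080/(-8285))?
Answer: 402909287/34797 ≈ 11579.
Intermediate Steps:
a(c) = -28 + 2*c (a(c) = c + (-28 + c) = -28 + 2*c)
-1*(-12099) - (-21872/a(-7) + 5080/(-8285)) = -1*(-12099) - (-21872/(-28 + 2*(-7)) + 5080/(-8285)) = 12099 - (-21872/(-28 - 14) + 5080*(-1/8285)) = 12099 - (-21872/(-42) - 1016/1657) = 12099 - (-21872*(-1/42) - 1016/1657) = 12099 - (10936/21 - 1016/1657) = 12099 - 1*18099616/34797 = 12099 - 18099616/34797 = 402909287/34797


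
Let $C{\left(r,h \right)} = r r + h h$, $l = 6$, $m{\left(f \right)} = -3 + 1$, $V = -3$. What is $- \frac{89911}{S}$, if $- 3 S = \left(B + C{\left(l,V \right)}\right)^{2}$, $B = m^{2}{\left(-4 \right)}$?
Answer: $\frac{269733}{2401} \approx 112.34$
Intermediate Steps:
$m{\left(f \right)} = -2$
$C{\left(r,h \right)} = h^{2} + r^{2}$ ($C{\left(r,h \right)} = r^{2} + h^{2} = h^{2} + r^{2}$)
$B = 4$ ($B = \left(-2\right)^{2} = 4$)
$S = - \frac{2401}{3}$ ($S = - \frac{\left(4 + \left(\left(-3\right)^{2} + 6^{2}\right)\right)^{2}}{3} = - \frac{\left(4 + \left(9 + 36\right)\right)^{2}}{3} = - \frac{\left(4 + 45\right)^{2}}{3} = - \frac{49^{2}}{3} = \left(- \frac{1}{3}\right) 2401 = - \frac{2401}{3} \approx -800.33$)
$- \frac{89911}{S} = - \frac{89911}{- \frac{2401}{3}} = \left(-89911\right) \left(- \frac{3}{2401}\right) = \frac{269733}{2401}$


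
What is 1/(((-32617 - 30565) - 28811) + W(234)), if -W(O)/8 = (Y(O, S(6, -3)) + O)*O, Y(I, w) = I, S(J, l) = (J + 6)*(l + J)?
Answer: -1/968089 ≈ -1.0330e-6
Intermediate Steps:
S(J, l) = (6 + J)*(J + l)
W(O) = -16*O**2 (W(O) = -8*(O + O)*O = -8*2*O*O = -16*O**2)
1/(((-32617 - 30565) - 28811) + W(234)) = 1/(((-32617 - 30565) - 28811) - 16*234**2) = 1/((-63182 - 28811) - 16*54756) = 1/(-91993 - 876096) = 1/(-968089) = -1/968089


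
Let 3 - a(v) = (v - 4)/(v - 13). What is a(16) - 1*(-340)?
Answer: 339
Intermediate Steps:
a(v) = 3 - (-4 + v)/(-13 + v) (a(v) = 3 - (v - 4)/(v - 13) = 3 - (-4 + v)/(-13 + v))
a(16) - 1*(-340) = (-35 + 2*16)/(-13 + 16) - 1*(-340) = (-35 + 32)/3 + 340 = (⅓)*(-3) + 340 = -1 + 340 = 339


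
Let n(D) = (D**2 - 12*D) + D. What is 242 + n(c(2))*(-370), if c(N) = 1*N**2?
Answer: 10602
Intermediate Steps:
c(N) = N**2
n(D) = D**2 - 11*D
242 + n(c(2))*(-370) = 242 + (2**2*(-11 + 2**2))*(-370) = 242 + (4*(-11 + 4))*(-370) = 242 + (4*(-7))*(-370) = 242 - 28*(-370) = 242 + 10360 = 10602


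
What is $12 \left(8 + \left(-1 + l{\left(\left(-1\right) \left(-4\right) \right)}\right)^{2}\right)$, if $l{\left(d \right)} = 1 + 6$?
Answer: $528$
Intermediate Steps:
$l{\left(d \right)} = 7$
$12 \left(8 + \left(-1 + l{\left(\left(-1\right) \left(-4\right) \right)}\right)^{2}\right) = 12 \left(8 + \left(-1 + 7\right)^{2}\right) = 12 \left(8 + 6^{2}\right) = 12 \left(8 + 36\right) = 12 \cdot 44 = 528$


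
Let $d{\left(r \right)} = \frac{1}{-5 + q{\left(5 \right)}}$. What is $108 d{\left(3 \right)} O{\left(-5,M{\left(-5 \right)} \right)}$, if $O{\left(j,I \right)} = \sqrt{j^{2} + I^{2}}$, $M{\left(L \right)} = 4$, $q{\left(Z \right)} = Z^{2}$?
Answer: $\frac{27 \sqrt{41}}{5} \approx 34.577$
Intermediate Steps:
$d{\left(r \right)} = \frac{1}{20}$ ($d{\left(r \right)} = \frac{1}{-5 + 5^{2}} = \frac{1}{-5 + 25} = \frac{1}{20}$)
$O{\left(j,I \right)} = \sqrt{I^{2} + j^{2}}$
$108 d{\left(3 \right)} O{\left(-5,M{\left(-5 \right)} \right)} = 108 \cdot \frac{1}{20} \sqrt{4^{2} + \left(-5\right)^{2}} = \frac{27 \sqrt{16 + 25}}{5} = \frac{27 \sqrt{41}}{5}$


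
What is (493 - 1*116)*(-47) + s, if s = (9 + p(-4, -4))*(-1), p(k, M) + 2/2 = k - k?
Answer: -17727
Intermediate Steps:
p(k, M) = -1 (p(k, M) = -1 + (k - k) = -1 + 0 = -1)
s = -8 (s = (9 - 1)*(-1) = 8*(-1) = -8)
(493 - 1*116)*(-47) + s = (493 - 1*116)*(-47) - 8 = (493 - 116)*(-47) - 8 = 377*(-47) - 8 = -17719 - 8 = -17727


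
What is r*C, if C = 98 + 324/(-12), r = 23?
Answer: 1633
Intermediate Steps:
C = 71 (C = 98 + 324*(-1/12) = 98 - 27 = 71)
r*C = 23*71 = 1633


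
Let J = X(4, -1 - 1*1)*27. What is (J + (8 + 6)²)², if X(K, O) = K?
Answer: 92416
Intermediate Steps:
J = 108 (J = 4*27 = 108)
(J + (8 + 6)²)² = (108 + (8 + 6)²)² = (108 + 14²)² = (108 + 196)² = 304² = 92416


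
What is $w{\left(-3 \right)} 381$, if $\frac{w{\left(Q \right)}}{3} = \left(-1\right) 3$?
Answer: $-3429$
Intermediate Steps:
$w{\left(Q \right)} = -9$ ($w{\left(Q \right)} = 3 \left(\left(-1\right) 3\right) = 3 \left(-3\right) = -9$)
$w{\left(-3 \right)} 381 = \left(-9\right) 381 = -3429$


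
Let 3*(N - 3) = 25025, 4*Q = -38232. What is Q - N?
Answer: -53708/3 ≈ -17903.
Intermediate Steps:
Q = -9558 (Q = (1/4)*(-38232) = -9558)
N = 25034/3 (N = 3 + (1/3)*25025 = 3 + 25025/3 = 25034/3 ≈ 8344.7)
Q - N = -9558 - 1*25034/3 = -9558 - 25034/3 = -53708/3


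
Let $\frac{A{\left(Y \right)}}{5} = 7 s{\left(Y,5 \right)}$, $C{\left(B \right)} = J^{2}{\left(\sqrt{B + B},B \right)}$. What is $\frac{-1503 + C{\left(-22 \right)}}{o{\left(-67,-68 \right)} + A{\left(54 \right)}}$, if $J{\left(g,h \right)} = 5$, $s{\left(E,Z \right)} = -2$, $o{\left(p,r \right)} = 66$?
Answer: $\frac{739}{2} \approx 369.5$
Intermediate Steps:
$C{\left(B \right)} = 25$ ($C{\left(B \right)} = 5^{2} = 25$)
$A{\left(Y \right)} = -70$ ($A{\left(Y \right)} = 5 \cdot 7 \left(-2\right) = 5 \left(-14\right) = -70$)
$\frac{-1503 + C{\left(-22 \right)}}{o{\left(-67,-68 \right)} + A{\left(54 \right)}} = \frac{-1503 + 25}{66 - 70} = - \frac{1478}{-4} = \left(-1478\right) \left(- \frac{1}{4}\right) = \frac{739}{2}$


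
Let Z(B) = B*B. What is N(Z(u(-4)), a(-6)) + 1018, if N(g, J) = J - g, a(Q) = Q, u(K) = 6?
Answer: 976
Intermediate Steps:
Z(B) = B**2
N(Z(u(-4)), a(-6)) + 1018 = (-6 - 1*6**2) + 1018 = (-6 - 1*36) + 1018 = (-6 - 36) + 1018 = -42 + 1018 = 976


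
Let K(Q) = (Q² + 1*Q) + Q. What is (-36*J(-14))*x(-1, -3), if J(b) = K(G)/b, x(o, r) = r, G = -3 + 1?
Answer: 0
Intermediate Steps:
G = -2
K(Q) = Q² + 2*Q (K(Q) = (Q² + Q) + Q = (Q + Q²) + Q = Q² + 2*Q)
J(b) = 0 (J(b) = (-2*(2 - 2))/b = (-2*0)/b = 0/b = 0)
(-36*J(-14))*x(-1, -3) = -36*0*(-3) = 0*(-3) = 0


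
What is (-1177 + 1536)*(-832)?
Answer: -298688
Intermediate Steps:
(-1177 + 1536)*(-832) = 359*(-832) = -298688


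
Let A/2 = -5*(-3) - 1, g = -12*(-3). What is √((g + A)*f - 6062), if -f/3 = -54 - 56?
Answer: √15058 ≈ 122.71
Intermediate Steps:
f = 330 (f = -3*(-54 - 56) = -3*(-110) = 330)
g = 36
A = 28 (A = 2*(-5*(-3) - 1) = 2*(15 - 1) = 2*14 = 28)
√((g + A)*f - 6062) = √((36 + 28)*330 - 6062) = √(64*330 - 6062) = √(21120 - 6062) = √15058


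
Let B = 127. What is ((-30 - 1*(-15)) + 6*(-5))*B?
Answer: -5715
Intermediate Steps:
((-30 - 1*(-15)) + 6*(-5))*B = ((-30 - 1*(-15)) + 6*(-5))*127 = ((-30 + 15) - 30)*127 = (-15 - 30)*127 = -45*127 = -5715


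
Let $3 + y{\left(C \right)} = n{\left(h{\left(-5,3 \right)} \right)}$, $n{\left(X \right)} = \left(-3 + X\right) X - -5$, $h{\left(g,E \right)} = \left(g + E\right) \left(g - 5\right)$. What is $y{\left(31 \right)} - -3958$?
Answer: $4300$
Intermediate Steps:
$h{\left(g,E \right)} = \left(-5 + g\right) \left(E + g\right)$ ($h{\left(g,E \right)} = \left(E + g\right) \left(-5 + g\right) = \left(-5 + g\right) \left(E + g\right)$)
$n{\left(X \right)} = 5 + X \left(-3 + X\right)$ ($n{\left(X \right)} = X \left(-3 + X\right) + 5 = 5 + X \left(-3 + X\right)$)
$y{\left(C \right)} = 342$ ($y{\left(C \right)} = -3 + \left(5 + \left(\left(-5\right)^{2} - 15 - -25 + 3 \left(-5\right)\right)^{2} - 3 \left(\left(-5\right)^{2} - 15 - -25 + 3 \left(-5\right)\right)\right) = -3 + \left(5 + \left(25 - 15 + 25 - 15\right)^{2} - 3 \left(25 - 15 + 25 - 15\right)\right) = -3 + \left(5 + 20^{2} - 60\right) = -3 + \left(5 + 400 - 60\right) = -3 + 345 = 342$)
$y{\left(31 \right)} - -3958 = 342 - -3958 = 342 + 3958 = 4300$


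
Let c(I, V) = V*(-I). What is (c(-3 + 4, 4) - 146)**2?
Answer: 22500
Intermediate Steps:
c(I, V) = -I*V
(c(-3 + 4, 4) - 146)**2 = (-1*(-3 + 4)*4 - 146)**2 = (-1*1*4 - 146)**2 = (-4 - 146)**2 = (-150)**2 = 22500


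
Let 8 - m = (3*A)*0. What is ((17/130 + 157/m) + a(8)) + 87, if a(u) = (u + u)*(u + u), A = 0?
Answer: 188633/520 ≈ 362.76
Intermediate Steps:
m = 8 (m = 8 - 3*0*0 = 8 - 0*0 = 8 - 1*0 = 8 + 0 = 8)
a(u) = 4*u² (a(u) = (2*u)*(2*u) = 4*u²)
((17/130 + 157/m) + a(8)) + 87 = ((17/130 + 157/8) + 4*8²) + 87 = ((17*(1/130) + 157*(⅛)) + 4*64) + 87 = ((17/130 + 157/8) + 256) + 87 = (10273/520 + 256) + 87 = 143393/520 + 87 = 188633/520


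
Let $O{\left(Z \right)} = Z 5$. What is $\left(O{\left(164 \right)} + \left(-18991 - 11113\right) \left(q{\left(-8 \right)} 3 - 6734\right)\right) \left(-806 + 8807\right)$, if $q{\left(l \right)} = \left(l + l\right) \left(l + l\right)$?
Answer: $1436989873284$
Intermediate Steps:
$O{\left(Z \right)} = 5 Z$
$q{\left(l \right)} = 4 l^{2}$ ($q{\left(l \right)} = 2 l 2 l = 4 l^{2}$)
$\left(O{\left(164 \right)} + \left(-18991 - 11113\right) \left(q{\left(-8 \right)} 3 - 6734\right)\right) \left(-806 + 8807\right) = \left(5 \cdot 164 + \left(-18991 - 11113\right) \left(4 \left(-8\right)^{2} \cdot 3 - 6734\right)\right) \left(-806 + 8807\right) = \left(820 - 30104 \left(4 \cdot 64 \cdot 3 - 6734\right)\right) 8001 = \left(820 - 30104 \left(256 \cdot 3 - 6734\right)\right) 8001 = \left(820 - 30104 \left(768 - 6734\right)\right) 8001 = \left(820 - -179600464\right) 8001 = \left(820 + 179600464\right) 8001 = 179601284 \cdot 8001 = 1436989873284$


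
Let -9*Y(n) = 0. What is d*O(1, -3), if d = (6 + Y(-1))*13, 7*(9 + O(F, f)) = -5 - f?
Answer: -5070/7 ≈ -724.29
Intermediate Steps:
Y(n) = 0 (Y(n) = -⅑*0 = 0)
O(F, f) = -68/7 - f/7 (O(F, f) = -9 + (-5 - f)/7 = -9 + (-5/7 - f/7) = -68/7 - f/7)
d = 78 (d = (6 + 0)*13 = 6*13 = 78)
d*O(1, -3) = 78*(-68/7 - ⅐*(-3)) = 78*(-68/7 + 3/7) = 78*(-65/7) = -5070/7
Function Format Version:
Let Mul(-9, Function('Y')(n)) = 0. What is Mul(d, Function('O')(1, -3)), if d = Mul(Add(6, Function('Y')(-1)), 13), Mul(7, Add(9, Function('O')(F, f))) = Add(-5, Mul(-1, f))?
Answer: Rational(-5070, 7) ≈ -724.29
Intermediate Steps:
Function('Y')(n) = 0 (Function('Y')(n) = Mul(Rational(-1, 9), 0) = 0)
Function('O')(F, f) = Add(Rational(-68, 7), Mul(Rational(-1, 7), f)) (Function('O')(F, f) = Add(-9, Mul(Rational(1, 7), Add(-5, Mul(-1, f)))) = Add(-9, Add(Rational(-5, 7), Mul(Rational(-1, 7), f))) = Add(Rational(-68, 7), Mul(Rational(-1, 7), f)))
d = 78 (d = Mul(Add(6, 0), 13) = Mul(6, 13) = 78)
Mul(d, Function('O')(1, -3)) = Mul(78, Add(Rational(-68, 7), Mul(Rational(-1, 7), -3))) = Mul(78, Add(Rational(-68, 7), Rational(3, 7))) = Mul(78, Rational(-65, 7)) = Rational(-5070, 7)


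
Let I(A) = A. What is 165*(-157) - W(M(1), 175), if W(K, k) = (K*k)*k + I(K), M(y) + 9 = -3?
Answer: 341607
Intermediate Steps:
M(y) = -12 (M(y) = -9 - 3 = -12)
W(K, k) = K + K*k² (W(K, k) = (K*k)*k + K = K*k² + K = K + K*k²)
165*(-157) - W(M(1), 175) = 165*(-157) - (-12)*(1 + 175²) = -25905 - (-12)*(1 + 30625) = -25905 - (-12)*30626 = -25905 - 1*(-367512) = -25905 + 367512 = 341607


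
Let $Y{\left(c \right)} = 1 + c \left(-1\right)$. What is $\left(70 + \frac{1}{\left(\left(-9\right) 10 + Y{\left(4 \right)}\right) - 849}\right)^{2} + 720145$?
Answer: $\frac{643378699501}{887364} \approx 7.2505 \cdot 10^{5}$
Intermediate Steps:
$Y{\left(c \right)} = 1 - c$
$\left(70 + \frac{1}{\left(\left(-9\right) 10 + Y{\left(4 \right)}\right) - 849}\right)^{2} + 720145 = \left(70 + \frac{1}{\left(\left(-9\right) 10 + \left(1 - 4\right)\right) - 849}\right)^{2} + 720145 = \left(70 + \frac{1}{\left(-90 + \left(1 - 4\right)\right) - 849}\right)^{2} + 720145 = \left(70 + \frac{1}{\left(-90 - 3\right) - 849}\right)^{2} + 720145 = \left(70 + \frac{1}{-93 - 849}\right)^{2} + 720145 = \left(70 + \frac{1}{-942}\right)^{2} + 720145 = \left(70 - \frac{1}{942}\right)^{2} + 720145 = \left(\frac{65939}{942}\right)^{2} + 720145 = \frac{4347951721}{887364} + 720145 = \frac{643378699501}{887364}$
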